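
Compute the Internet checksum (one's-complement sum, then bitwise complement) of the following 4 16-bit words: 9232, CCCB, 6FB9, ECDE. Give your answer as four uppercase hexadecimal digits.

One's-complement addition (fold any carry out of bit 15 back into bit 0):
  0x9232 + 0xCCCB = 0x15EFD → wrap carry → 0x5EFE
  0x5EFE + 0x6FB9 = 0x0CEB7
  0xCEB7 + 0xECDE = 0x1BB95 → wrap carry → 0xBB96
One's-complement sum = 0xBB96.
Checksum = ~0xBB96 & 0xFFFF = 0x4469.

4469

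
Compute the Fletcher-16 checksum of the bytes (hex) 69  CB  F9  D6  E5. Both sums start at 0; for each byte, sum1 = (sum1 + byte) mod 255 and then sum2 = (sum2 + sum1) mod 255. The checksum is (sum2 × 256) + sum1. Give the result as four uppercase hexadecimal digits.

BFEB

Running sums (mod 255):
  after byte 0 (69): sum1=105, sum2=105
  after byte 1 (CB): sum1=53, sum2=158
  after byte 2 (F9): sum1=47, sum2=205
  after byte 3 (D6): sum1=6, sum2=211
  after byte 4 (E5): sum1=235, sum2=191
Checksum = sum2·256 + sum1 = 191·256 + 235 = 49131 = 0xBFEB.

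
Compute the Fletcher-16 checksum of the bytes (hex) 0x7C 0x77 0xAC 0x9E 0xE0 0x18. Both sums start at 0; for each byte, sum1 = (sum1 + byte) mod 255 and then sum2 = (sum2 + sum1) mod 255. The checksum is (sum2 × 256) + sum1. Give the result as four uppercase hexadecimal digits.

Running sums (mod 255):
  after byte 0 (0x7C): sum1=124, sum2=124
  after byte 1 (0x77): sum1=243, sum2=112
  after byte 2 (0xAC): sum1=160, sum2=17
  after byte 3 (0x9E): sum1=63, sum2=80
  after byte 4 (0xE0): sum1=32, sum2=112
  after byte 5 (0x18): sum1=56, sum2=168
Checksum = sum2·256 + sum1 = 168·256 + 56 = 43064 = 0xA838.

A838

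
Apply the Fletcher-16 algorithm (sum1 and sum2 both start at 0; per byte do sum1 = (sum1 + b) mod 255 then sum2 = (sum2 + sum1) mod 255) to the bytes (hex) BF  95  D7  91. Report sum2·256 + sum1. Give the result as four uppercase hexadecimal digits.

01BE

Running sums (mod 255):
  after byte 0 (BF): sum1=191, sum2=191
  after byte 1 (95): sum1=85, sum2=21
  after byte 2 (D7): sum1=45, sum2=66
  after byte 3 (91): sum1=190, sum2=1
Checksum = sum2·256 + sum1 = 1·256 + 190 = 446 = 0x01BE.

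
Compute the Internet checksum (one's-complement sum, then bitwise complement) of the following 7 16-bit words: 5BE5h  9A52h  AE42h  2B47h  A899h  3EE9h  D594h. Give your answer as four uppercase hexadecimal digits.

7326

One's-complement addition (fold any carry out of bit 15 back into bit 0):
  0x5BE5 + 0x9A52 = 0x0F637
  0xF637 + 0xAE42 = 0x1A479 → wrap carry → 0xA47A
  0xA47A + 0x2B47 = 0x0CFC1
  0xCFC1 + 0xA899 = 0x1785A → wrap carry → 0x785B
  0x785B + 0x3EE9 = 0x0B744
  0xB744 + 0xD594 = 0x18CD8 → wrap carry → 0x8CD9
One's-complement sum = 0x8CD9.
Checksum = ~0x8CD9 & 0xFFFF = 0x7326.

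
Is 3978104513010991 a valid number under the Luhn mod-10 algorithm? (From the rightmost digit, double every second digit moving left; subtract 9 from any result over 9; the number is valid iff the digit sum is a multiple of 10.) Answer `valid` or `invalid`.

invalid

From the right, keep odd positions and double even positions (subtract 9 from any doubled value over 9):
  doubled (positions 2,4,...): 9 0 0 2 8 2 5 6 → sum 32
  kept (positions 1,3,...): 1 9 1 3 5 0 8 9 → sum 36
Total = 68.
68 mod 10 = 8, so the number is invalid.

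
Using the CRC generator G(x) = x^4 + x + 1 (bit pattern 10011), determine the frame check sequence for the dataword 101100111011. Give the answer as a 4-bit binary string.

Append 4 zeros: 1011001110110000. Divide by 10011 (XOR where the leading bit is 1):
  pos 0: 10110 XOR 10011 = 00101
  pos 2: 10101 XOR 10011 = 00110
  pos 4: 11011 XOR 10011 = 01000
  pos 5: 10000 XOR 10011 = 00011
  pos 8: 11110 XOR 10011 = 01101
  pos 9: 11010 XOR 10011 = 01001
  pos 10: 10010 XOR 10011 = 00001
Remainder (last 4 bits) = 0010. This is the CRC / FCS.

0010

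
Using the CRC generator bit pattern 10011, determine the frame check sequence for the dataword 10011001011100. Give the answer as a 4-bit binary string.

Append 4 zeros: 100110010111000000. Divide by 10011 (XOR where the leading bit is 1):
  pos 0: 10011 XOR 10011 = 00000
  pos 7: 10111 XOR 10011 = 00100
  pos 9: 10000 XOR 10011 = 00011
  pos 12: 11000 XOR 10011 = 01011
  pos 13: 10110 XOR 10011 = 00101
Remainder (last 4 bits) = 0101. This is the CRC / FCS.

0101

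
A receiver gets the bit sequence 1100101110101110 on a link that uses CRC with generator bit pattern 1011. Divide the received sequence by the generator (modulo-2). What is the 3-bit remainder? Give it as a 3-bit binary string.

000

Modulo-2 division of 1100101110101110 by 1011:
  pos 0: 1100 XOR 1011 = 0111
  pos 1: 1111 XOR 1011 = 0100
  pos 2: 1000 XOR 1011 = 0011
  pos 4: 1111 XOR 1011 = 0100
  pos 5: 1001 XOR 1011 = 0010
  pos 7: 1001 XOR 1011 = 0010
  pos 9: 1001 XOR 1011 = 0010
  pos 11: 1011 XOR 1011 = 0000
Remainder = 000 (zero — the frame passes the CRC check).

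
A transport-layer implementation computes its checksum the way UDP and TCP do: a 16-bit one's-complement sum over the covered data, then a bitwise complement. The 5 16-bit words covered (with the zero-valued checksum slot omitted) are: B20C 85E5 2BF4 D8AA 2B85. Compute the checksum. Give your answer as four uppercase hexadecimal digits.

97E9

One's-complement addition (fold any carry out of bit 15 back into bit 0):
  0xB20C + 0x85E5 = 0x137F1 → wrap carry → 0x37F2
  0x37F2 + 0x2BF4 = 0x063E6
  0x63E6 + 0xD8AA = 0x13C90 → wrap carry → 0x3C91
  0x3C91 + 0x2B85 = 0x06816
One's-complement sum = 0x6816.
Checksum = ~0x6816 & 0xFFFF = 0x97E9.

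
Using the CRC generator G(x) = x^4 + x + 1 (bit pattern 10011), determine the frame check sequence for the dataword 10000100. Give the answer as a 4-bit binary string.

0010

Append 4 zeros: 100001000000. Divide by 10011 (XOR where the leading bit is 1):
  pos 0: 10000 XOR 10011 = 00011
  pos 3: 11100 XOR 10011 = 01111
  pos 4: 11110 XOR 10011 = 01101
  pos 5: 11010 XOR 10011 = 01001
  pos 6: 10010 XOR 10011 = 00001
Remainder (last 4 bits) = 0010. This is the CRC / FCS.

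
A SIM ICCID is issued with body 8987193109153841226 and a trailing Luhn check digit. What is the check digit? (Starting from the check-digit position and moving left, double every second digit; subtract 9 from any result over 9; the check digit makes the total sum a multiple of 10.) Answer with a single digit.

4

Partial digits right→left: 6 2 2 1 4 8 3 5 1 9 0 1 3 9 1 7 8 9 8
Double every second digit counting from the check-digit position (so the 1st, 3rd, 5th, ... of the partial from the right).
  doubled (with −9 where >9): 3 4 8 6 2 0 6 2 7 7 → sum 45
  kept as-is: 2 1 8 5 9 1 9 7 9 → sum 51
Total = 45 + 51 = 96.
Check digit = (10 − (96 mod 10)) mod 10 = 4.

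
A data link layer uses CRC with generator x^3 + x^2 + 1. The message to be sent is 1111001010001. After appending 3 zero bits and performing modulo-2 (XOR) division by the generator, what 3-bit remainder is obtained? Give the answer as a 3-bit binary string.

110

Append 3 zeros: 1111001010001000. Divide by 1101 (XOR where the leading bit is 1):
  pos 0: 1111 XOR 1101 = 0010
  pos 2: 1000 XOR 1101 = 0101
  pos 3: 1011 XOR 1101 = 0110
  pos 4: 1100 XOR 1101 = 0001
  pos 7: 1100 XOR 1101 = 0001
  pos 10: 1010 XOR 1101 = 0111
  pos 11: 1110 XOR 1101 = 0011
Remainder (last 3 bits) = 110. This is the CRC / FCS.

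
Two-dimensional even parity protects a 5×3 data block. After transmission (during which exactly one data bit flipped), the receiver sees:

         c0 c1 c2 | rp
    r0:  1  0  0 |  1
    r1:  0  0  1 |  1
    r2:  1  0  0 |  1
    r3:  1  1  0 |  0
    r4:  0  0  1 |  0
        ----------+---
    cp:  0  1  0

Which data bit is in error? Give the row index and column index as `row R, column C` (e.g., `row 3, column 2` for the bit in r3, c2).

row 4, column 0

Recompute each row's even parity and compare to rp:
  r0: data parity 1, sent rp 1 → ok
  r1: data parity 1, sent rp 1 → ok
  r2: data parity 1, sent rp 1 → ok
  r3: data parity 0, sent rp 0 → ok
  r4: data parity 1, sent rp 0 → mismatch
Recompute each column's even parity and compare to cp:
  c0: data parity 1, sent cp 0 → mismatch
  c1: data parity 1, sent cp 1 → ok
  c2: data parity 0, sent cp 0 → ok
Exactly one row (r4) and one column (c0) fail → the flipped bit is at their intersection.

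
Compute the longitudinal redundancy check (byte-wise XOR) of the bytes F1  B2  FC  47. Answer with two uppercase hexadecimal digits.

XOR the bytes together:
  start with 0xF1
  0xF1 ⊕ 0xB2 = 0x43
  0x43 ⊕ 0xFC = 0xBF
  0xBF ⊕ 0x47 = 0xF8

F8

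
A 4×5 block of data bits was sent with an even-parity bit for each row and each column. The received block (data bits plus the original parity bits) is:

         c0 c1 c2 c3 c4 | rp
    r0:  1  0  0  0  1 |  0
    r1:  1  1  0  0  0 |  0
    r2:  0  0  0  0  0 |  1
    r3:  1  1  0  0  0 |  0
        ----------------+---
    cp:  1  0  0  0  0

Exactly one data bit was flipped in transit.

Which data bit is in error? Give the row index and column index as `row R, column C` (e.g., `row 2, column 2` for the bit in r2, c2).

row 2, column 4

Recompute each row's even parity and compare to rp:
  r0: data parity 0, sent rp 0 → ok
  r1: data parity 0, sent rp 0 → ok
  r2: data parity 0, sent rp 1 → mismatch
  r3: data parity 0, sent rp 0 → ok
Recompute each column's even parity and compare to cp:
  c0: data parity 1, sent cp 1 → ok
  c1: data parity 0, sent cp 0 → ok
  c2: data parity 0, sent cp 0 → ok
  c3: data parity 0, sent cp 0 → ok
  c4: data parity 1, sent cp 0 → mismatch
Exactly one row (r2) and one column (c4) fail → the flipped bit is at their intersection.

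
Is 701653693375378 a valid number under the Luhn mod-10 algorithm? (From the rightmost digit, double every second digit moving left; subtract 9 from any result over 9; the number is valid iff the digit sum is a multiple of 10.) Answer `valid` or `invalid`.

valid

From the right, keep odd positions and double even positions (subtract 9 from any doubled value over 9):
  doubled (positions 2,4,...): 5 1 6 9 6 3 0 → sum 30
  kept (positions 1,3,...): 8 3 7 3 6 5 1 7 → sum 40
Total = 70.
70 mod 10 = 0, so the number is valid.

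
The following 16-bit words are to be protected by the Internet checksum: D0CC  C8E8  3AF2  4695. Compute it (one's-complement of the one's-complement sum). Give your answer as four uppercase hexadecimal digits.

One's-complement addition (fold any carry out of bit 15 back into bit 0):
  0xD0CC + 0xC8E8 = 0x199B4 → wrap carry → 0x99B5
  0x99B5 + 0x3AF2 = 0x0D4A7
  0xD4A7 + 0x4695 = 0x11B3C → wrap carry → 0x1B3D
One's-complement sum = 0x1B3D.
Checksum = ~0x1B3D & 0xFFFF = 0xE4C2.

E4C2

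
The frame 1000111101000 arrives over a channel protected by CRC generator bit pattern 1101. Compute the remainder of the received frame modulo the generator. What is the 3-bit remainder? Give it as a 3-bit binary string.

000

Modulo-2 division of 1000111101000 by 1101:
  pos 0: 1000 XOR 1101 = 0101
  pos 1: 1011 XOR 1101 = 0110
  pos 2: 1101 XOR 1101 = 0000
  pos 6: 1101 XOR 1101 = 0000
Remainder = 000 (zero — the frame passes the CRC check).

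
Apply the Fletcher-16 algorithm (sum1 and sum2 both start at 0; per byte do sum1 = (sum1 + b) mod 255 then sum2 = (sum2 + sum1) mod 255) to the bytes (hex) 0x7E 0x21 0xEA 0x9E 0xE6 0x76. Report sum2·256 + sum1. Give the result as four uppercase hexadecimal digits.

6886

Running sums (mod 255):
  after byte 0 (0x7E): sum1=126, sum2=126
  after byte 1 (0x21): sum1=159, sum2=30
  after byte 2 (0xEA): sum1=138, sum2=168
  after byte 3 (0x9E): sum1=41, sum2=209
  after byte 4 (0xE6): sum1=16, sum2=225
  after byte 5 (0x76): sum1=134, sum2=104
Checksum = sum2·256 + sum1 = 104·256 + 134 = 26758 = 0x6886.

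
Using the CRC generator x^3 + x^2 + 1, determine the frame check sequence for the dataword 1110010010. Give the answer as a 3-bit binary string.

Append 3 zeros: 1110010010000. Divide by 1101 (XOR where the leading bit is 1):
  pos 0: 1110 XOR 1101 = 0011
  pos 2: 1101 XOR 1101 = 0000
  pos 8: 1000 XOR 1101 = 0101
  pos 9: 1010 XOR 1101 = 0111
Remainder (last 3 bits) = 111. This is the CRC / FCS.

111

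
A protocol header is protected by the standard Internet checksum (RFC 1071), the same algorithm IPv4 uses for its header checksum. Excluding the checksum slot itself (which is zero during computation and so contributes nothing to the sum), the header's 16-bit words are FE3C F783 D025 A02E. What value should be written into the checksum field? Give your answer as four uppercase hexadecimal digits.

One's-complement addition (fold any carry out of bit 15 back into bit 0):
  0xFE3C + 0xF783 = 0x1F5BF → wrap carry → 0xF5C0
  0xF5C0 + 0xD025 = 0x1C5E5 → wrap carry → 0xC5E6
  0xC5E6 + 0xA02E = 0x16614 → wrap carry → 0x6615
One's-complement sum = 0x6615.
Checksum = ~0x6615 & 0xFFFF = 0x99EA.

99EA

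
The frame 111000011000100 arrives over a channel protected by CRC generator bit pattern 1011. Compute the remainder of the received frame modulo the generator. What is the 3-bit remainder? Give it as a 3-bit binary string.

011

Modulo-2 division of 111000011000100 by 1011:
  pos 0: 1110 XOR 1011 = 0101
  pos 1: 1010 XOR 1011 = 0001
  pos 4: 1001 XOR 1011 = 0010
  pos 6: 1010 XOR 1011 = 0001
  pos 9: 1001 XOR 1011 = 0010
  pos 11: 1000 XOR 1011 = 0011
Remainder = 011 (nonzero — an error is detected).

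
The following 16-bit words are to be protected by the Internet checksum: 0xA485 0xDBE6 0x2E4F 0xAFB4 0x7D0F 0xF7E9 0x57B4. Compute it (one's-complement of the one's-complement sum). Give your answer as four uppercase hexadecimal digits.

D4E1

One's-complement addition (fold any carry out of bit 15 back into bit 0):
  0xA485 + 0xDBE6 = 0x1806B → wrap carry → 0x806C
  0x806C + 0x2E4F = 0x0AEBB
  0xAEBB + 0xAFB4 = 0x15E6F → wrap carry → 0x5E70
  0x5E70 + 0x7D0F = 0x0DB7F
  0xDB7F + 0xF7E9 = 0x1D368 → wrap carry → 0xD369
  0xD369 + 0x57B4 = 0x12B1D → wrap carry → 0x2B1E
One's-complement sum = 0x2B1E.
Checksum = ~0x2B1E & 0xFFFF = 0xD4E1.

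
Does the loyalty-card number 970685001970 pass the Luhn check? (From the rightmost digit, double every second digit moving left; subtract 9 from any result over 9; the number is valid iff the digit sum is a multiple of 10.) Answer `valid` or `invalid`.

From the right, keep odd positions and double even positions (subtract 9 from any doubled value over 9):
  doubled (positions 2,4,...): 5 2 0 7 0 9 → sum 23
  kept (positions 1,3,...): 0 9 0 5 6 7 → sum 27
Total = 50.
50 mod 10 = 0, so the number is valid.

valid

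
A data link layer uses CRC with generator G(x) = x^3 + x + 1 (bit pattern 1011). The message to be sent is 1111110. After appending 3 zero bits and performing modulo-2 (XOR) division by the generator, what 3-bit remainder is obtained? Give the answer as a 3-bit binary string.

Append 3 zeros: 1111110000. Divide by 1011 (XOR where the leading bit is 1):
  pos 0: 1111 XOR 1011 = 0100
  pos 1: 1001 XOR 1011 = 0010
  pos 3: 1010 XOR 1011 = 0001
  pos 6: 1000 XOR 1011 = 0011
Remainder (last 3 bits) = 011. This is the CRC / FCS.

011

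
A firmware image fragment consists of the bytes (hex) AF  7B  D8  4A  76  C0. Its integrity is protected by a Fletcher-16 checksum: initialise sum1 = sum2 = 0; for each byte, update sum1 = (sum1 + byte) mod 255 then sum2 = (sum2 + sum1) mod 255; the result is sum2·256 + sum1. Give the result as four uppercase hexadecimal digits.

7785

Running sums (mod 255):
  after byte 0 (AF): sum1=175, sum2=175
  after byte 1 (7B): sum1=43, sum2=218
  after byte 2 (D8): sum1=4, sum2=222
  after byte 3 (4A): sum1=78, sum2=45
  after byte 4 (76): sum1=196, sum2=241
  after byte 5 (C0): sum1=133, sum2=119
Checksum = sum2·256 + sum1 = 119·256 + 133 = 30597 = 0x7785.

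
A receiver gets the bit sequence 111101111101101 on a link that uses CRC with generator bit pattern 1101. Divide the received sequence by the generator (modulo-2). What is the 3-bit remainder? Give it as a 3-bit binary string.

001

Modulo-2 division of 111101111101101 by 1101:
  pos 0: 1111 XOR 1101 = 0010
  pos 2: 1001 XOR 1101 = 0100
  pos 3: 1001 XOR 1101 = 0100
  pos 4: 1001 XOR 1101 = 0100
  pos 5: 1001 XOR 1101 = 0100
  pos 6: 1001 XOR 1101 = 0100
  pos 7: 1000 XOR 1101 = 0101
  pos 8: 1011 XOR 1101 = 0110
  pos 9: 1101 XOR 1101 = 0000
Remainder = 001 (nonzero — an error is detected).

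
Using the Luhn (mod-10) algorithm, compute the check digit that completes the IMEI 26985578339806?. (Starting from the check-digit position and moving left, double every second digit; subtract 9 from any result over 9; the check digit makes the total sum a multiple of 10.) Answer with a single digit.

Partial digits right→left: 6 0 8 9 3 3 8 7 5 5 8 9 6 2
Double every second digit counting from the check-digit position (so the 1st, 3rd, 5th, ... of the partial from the right).
  doubled (with −9 where >9): 3 7 6 7 1 7 3 → sum 34
  kept as-is: 0 9 3 7 5 9 2 → sum 35
Total = 34 + 35 = 69.
Check digit = (10 − (69 mod 10)) mod 10 = 1.

1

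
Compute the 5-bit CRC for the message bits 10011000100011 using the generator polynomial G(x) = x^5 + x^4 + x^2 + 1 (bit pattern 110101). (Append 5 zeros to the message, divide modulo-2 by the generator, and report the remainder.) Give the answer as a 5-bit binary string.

Append 5 zeros: 1001100010001100000. Divide by 110101 (XOR where the leading bit is 1):
  pos 0: 100110 XOR 110101 = 010011
  pos 1: 100110 XOR 110101 = 010011
  pos 2: 100110 XOR 110101 = 010011
  pos 3: 100111 XOR 110101 = 010010
  pos 4: 100100 XOR 110101 = 010001
  pos 5: 100010 XOR 110101 = 010111
  pos 6: 101110 XOR 110101 = 011011
  pos 7: 110111 XOR 110101 = 000010
  pos 11: 101000 XOR 110101 = 011101
  pos 12: 111010 XOR 110101 = 001111
Remainder (last 5 bits) = 11110. This is the CRC / FCS.

11110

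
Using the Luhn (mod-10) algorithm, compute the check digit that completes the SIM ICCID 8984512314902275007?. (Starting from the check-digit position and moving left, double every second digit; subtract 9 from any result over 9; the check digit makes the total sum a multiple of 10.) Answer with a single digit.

8

Partial digits right→left: 7 0 0 5 7 2 2 0 9 4 1 3 2 1 5 4 8 9 8
Double every second digit counting from the check-digit position (so the 1st, 3rd, 5th, ... of the partial from the right).
  doubled (with −9 where >9): 5 0 5 4 9 2 4 1 7 7 → sum 44
  kept as-is: 0 5 2 0 4 3 1 4 9 → sum 28
Total = 44 + 28 = 72.
Check digit = (10 − (72 mod 10)) mod 10 = 8.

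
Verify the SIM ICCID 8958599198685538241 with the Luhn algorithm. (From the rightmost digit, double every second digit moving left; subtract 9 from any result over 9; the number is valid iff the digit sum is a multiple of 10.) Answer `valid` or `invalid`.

From the right, keep odd positions and double even positions (subtract 9 from any doubled value over 9):
  doubled (positions 2,4,...): 8 7 1 7 7 2 9 7 9 → sum 57
  kept (positions 1,3,...): 1 2 3 5 6 9 9 5 5 8 → sum 53
Total = 110.
110 mod 10 = 0, so the number is valid.

valid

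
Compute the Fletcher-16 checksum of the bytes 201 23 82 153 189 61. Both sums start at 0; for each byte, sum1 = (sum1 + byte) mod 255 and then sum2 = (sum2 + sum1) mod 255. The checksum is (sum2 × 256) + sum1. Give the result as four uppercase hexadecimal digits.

FCC7

Running sums (mod 255):
  after byte 0 (201): sum1=201, sum2=201
  after byte 1 (23): sum1=224, sum2=170
  after byte 2 (82): sum1=51, sum2=221
  after byte 3 (153): sum1=204, sum2=170
  after byte 4 (189): sum1=138, sum2=53
  after byte 5 (61): sum1=199, sum2=252
Checksum = sum2·256 + sum1 = 252·256 + 199 = 64711 = 0xFCC7.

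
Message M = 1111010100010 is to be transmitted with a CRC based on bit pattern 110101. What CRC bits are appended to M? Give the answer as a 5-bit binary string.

Append 5 zeros: 111101010001000000. Divide by 110101 (XOR where the leading bit is 1):
  pos 0: 111101 XOR 110101 = 001000
  pos 2: 100001 XOR 110101 = 010100
  pos 3: 101000 XOR 110101 = 011101
  pos 4: 111010 XOR 110101 = 001111
  pos 6: 111101 XOR 110101 = 001000
  pos 8: 100000 XOR 110101 = 010101
  pos 9: 101010 XOR 110101 = 011111
  pos 10: 111110 XOR 110101 = 001011
  pos 12: 101100 XOR 110101 = 011001
Remainder (last 5 bits) = 11001. This is the CRC / FCS.

11001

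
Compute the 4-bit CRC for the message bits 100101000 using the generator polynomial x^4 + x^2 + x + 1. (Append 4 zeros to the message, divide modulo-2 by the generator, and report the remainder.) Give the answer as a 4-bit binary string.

Append 4 zeros: 1001010000000. Divide by 10111 (XOR where the leading bit is 1):
  pos 0: 10010 XOR 10111 = 00101
  pos 2: 10110 XOR 10111 = 00001
  pos 6: 10000 XOR 10111 = 00111
  pos 8: 11100 XOR 10111 = 01011
Remainder (last 4 bits) = 1011. This is the CRC / FCS.

1011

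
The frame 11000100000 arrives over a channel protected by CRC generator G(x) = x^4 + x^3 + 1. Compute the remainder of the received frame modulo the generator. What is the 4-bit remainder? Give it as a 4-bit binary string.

Modulo-2 division of 11000100000 by 11001:
  pos 0: 11000 XOR 11001 = 00001
  pos 4: 11000 XOR 11001 = 00001
Remainder = 0100 (nonzero — an error is detected).

0100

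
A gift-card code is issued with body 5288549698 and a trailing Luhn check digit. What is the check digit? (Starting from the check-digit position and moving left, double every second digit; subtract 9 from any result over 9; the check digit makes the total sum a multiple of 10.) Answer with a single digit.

Partial digits right→left: 8 9 6 9 4 5 8 8 2 5
Double every second digit counting from the check-digit position (so the 1st, 3rd, 5th, ... of the partial from the right).
  doubled (with −9 where >9): 7 3 8 7 4 → sum 29
  kept as-is: 9 9 5 8 5 → sum 36
Total = 29 + 36 = 65.
Check digit = (10 − (65 mod 10)) mod 10 = 5.

5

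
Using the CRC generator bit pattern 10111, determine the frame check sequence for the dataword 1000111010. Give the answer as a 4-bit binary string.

0010

Append 4 zeros: 10001110100000. Divide by 10111 (XOR where the leading bit is 1):
  pos 0: 10001 XOR 10111 = 00110
  pos 2: 11011 XOR 10111 = 01100
  pos 3: 11000 XOR 10111 = 01111
  pos 4: 11111 XOR 10111 = 01000
  pos 5: 10000 XOR 10111 = 00111
  pos 7: 11100 XOR 10111 = 01011
  pos 8: 10110 XOR 10111 = 00001
Remainder (last 4 bits) = 0010. This is the CRC / FCS.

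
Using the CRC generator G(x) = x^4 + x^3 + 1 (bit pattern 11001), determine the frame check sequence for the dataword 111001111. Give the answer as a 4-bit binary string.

1110

Append 4 zeros: 1110011110000. Divide by 11001 (XOR where the leading bit is 1):
  pos 0: 11100 XOR 11001 = 00101
  pos 2: 10111 XOR 11001 = 01110
  pos 3: 11101 XOR 11001 = 00100
  pos 5: 10010 XOR 11001 = 01011
  pos 6: 10110 XOR 11001 = 01111
  pos 7: 11110 XOR 11001 = 00111
Remainder (last 4 bits) = 1110. This is the CRC / FCS.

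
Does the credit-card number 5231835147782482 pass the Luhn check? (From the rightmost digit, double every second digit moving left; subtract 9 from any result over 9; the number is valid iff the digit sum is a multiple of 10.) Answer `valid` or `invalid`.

From the right, keep odd positions and double even positions (subtract 9 from any doubled value over 9):
  doubled (positions 2,4,...): 7 4 5 8 1 7 6 1 → sum 39
  kept (positions 1,3,...): 2 4 8 7 1 3 1 2 → sum 28
Total = 67.
67 mod 10 = 7, so the number is invalid.

invalid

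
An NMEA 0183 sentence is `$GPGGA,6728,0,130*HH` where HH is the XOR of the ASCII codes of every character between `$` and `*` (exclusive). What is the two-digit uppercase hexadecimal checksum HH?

XOR the ASCII codes of the payload characters:
  'G' = 0x47 → acc = 0x47
  'P' = 0x50 → acc = 0x17
  'G' = 0x47 → acc = 0x50
  'G' = 0x47 → acc = 0x17
  'A' = 0x41 → acc = 0x56
  ',' = 0x2C → acc = 0x7A
  '6' = 0x36 → acc = 0x4C
  '7' = 0x37 → acc = 0x7B
  '2' = 0x32 → acc = 0x49
  '8' = 0x38 → acc = 0x71
  ',' = 0x2C → acc = 0x5D
  '0' = 0x30 → acc = 0x6D
  ',' = 0x2C → acc = 0x41
  '1' = 0x31 → acc = 0x70
  '3' = 0x33 → acc = 0x43
  '0' = 0x30 → acc = 0x73
Checksum = 0x73.

73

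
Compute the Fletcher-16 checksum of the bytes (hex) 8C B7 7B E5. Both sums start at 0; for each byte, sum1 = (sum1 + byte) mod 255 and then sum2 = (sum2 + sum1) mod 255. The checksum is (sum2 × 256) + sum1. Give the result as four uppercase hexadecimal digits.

36A5

Running sums (mod 255):
  after byte 0 (8C): sum1=140, sum2=140
  after byte 1 (B7): sum1=68, sum2=208
  after byte 2 (7B): sum1=191, sum2=144
  after byte 3 (E5): sum1=165, sum2=54
Checksum = sum2·256 + sum1 = 54·256 + 165 = 13989 = 0x36A5.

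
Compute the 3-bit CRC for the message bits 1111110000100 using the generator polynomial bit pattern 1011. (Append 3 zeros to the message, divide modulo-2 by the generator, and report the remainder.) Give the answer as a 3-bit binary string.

Append 3 zeros: 1111110000100000. Divide by 1011 (XOR where the leading bit is 1):
  pos 0: 1111 XOR 1011 = 0100
  pos 1: 1001 XOR 1011 = 0010
  pos 3: 1010 XOR 1011 = 0001
  pos 6: 1000 XOR 1011 = 0011
  pos 8: 1110 XOR 1011 = 0101
  pos 9: 1010 XOR 1011 = 0001
  pos 12: 1000 XOR 1011 = 0011
Remainder (last 3 bits) = 011. This is the CRC / FCS.

011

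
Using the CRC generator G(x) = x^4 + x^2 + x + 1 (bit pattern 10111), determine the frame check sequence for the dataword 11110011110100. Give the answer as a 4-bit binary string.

1101

Append 4 zeros: 111100111101000000. Divide by 10111 (XOR where the leading bit is 1):
  pos 0: 11110 XOR 10111 = 01001
  pos 1: 10010 XOR 10111 = 00101
  pos 3: 10111 XOR 10111 = 00000
  pos 8: 11010 XOR 10111 = 01101
  pos 9: 11010 XOR 10111 = 01101
  pos 10: 11010 XOR 10111 = 01101
  pos 11: 11010 XOR 10111 = 01101
  pos 12: 11010 XOR 10111 = 01101
  pos 13: 11010 XOR 10111 = 01101
Remainder (last 4 bits) = 1101. This is the CRC / FCS.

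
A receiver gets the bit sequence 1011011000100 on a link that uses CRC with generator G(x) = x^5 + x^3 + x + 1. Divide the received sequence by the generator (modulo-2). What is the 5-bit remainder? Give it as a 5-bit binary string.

Modulo-2 division of 1011011000100 by 101011:
  pos 0: 101101 XOR 101011 = 000110
  pos 3: 110100 XOR 101011 = 011111
  pos 4: 111110 XOR 101011 = 010101
  pos 5: 101011 XOR 101011 = 000000
Remainder = 00000 (zero — the frame passes the CRC check).

00000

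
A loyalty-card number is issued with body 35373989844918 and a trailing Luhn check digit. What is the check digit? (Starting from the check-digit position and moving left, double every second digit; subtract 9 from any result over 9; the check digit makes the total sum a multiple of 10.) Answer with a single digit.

2

Partial digits right→left: 8 1 9 4 4 8 9 8 9 3 7 3 5 3
Double every second digit counting from the check-digit position (so the 1st, 3rd, 5th, ... of the partial from the right).
  doubled (with −9 where >9): 7 9 8 9 9 5 1 → sum 48
  kept as-is: 1 4 8 8 3 3 3 → sum 30
Total = 48 + 30 = 78.
Check digit = (10 − (78 mod 10)) mod 10 = 2.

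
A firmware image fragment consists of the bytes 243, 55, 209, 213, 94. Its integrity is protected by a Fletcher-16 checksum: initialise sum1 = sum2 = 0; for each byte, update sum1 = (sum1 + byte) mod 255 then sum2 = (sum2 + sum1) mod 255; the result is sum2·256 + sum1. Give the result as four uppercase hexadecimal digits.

Running sums (mod 255):
  after byte 0 (243): sum1=243, sum2=243
  after byte 1 (55): sum1=43, sum2=31
  after byte 2 (209): sum1=252, sum2=28
  after byte 3 (213): sum1=210, sum2=238
  after byte 4 (94): sum1=49, sum2=32
Checksum = sum2·256 + sum1 = 32·256 + 49 = 8241 = 0x2031.

2031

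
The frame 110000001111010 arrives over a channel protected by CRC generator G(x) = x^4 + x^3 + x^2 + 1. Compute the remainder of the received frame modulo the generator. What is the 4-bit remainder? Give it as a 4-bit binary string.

0001

Modulo-2 division of 110000001111010 by 11101:
  pos 0: 11000 XOR 11101 = 00101
  pos 2: 10100 XOR 11101 = 01001
  pos 3: 10010 XOR 11101 = 01111
  pos 4: 11111 XOR 11101 = 00010
  pos 7: 10111 XOR 11101 = 01010
  pos 8: 10100 XOR 11101 = 01001
  pos 9: 10011 XOR 11101 = 01110
  pos 10: 11100 XOR 11101 = 00001
Remainder = 0001 (nonzero — an error is detected).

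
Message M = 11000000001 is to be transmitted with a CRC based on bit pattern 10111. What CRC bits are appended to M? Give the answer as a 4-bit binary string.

1101

Append 4 zeros: 110000000010000. Divide by 10111 (XOR where the leading bit is 1):
  pos 0: 11000 XOR 10111 = 01111
  pos 1: 11110 XOR 10111 = 01001
  pos 2: 10010 XOR 10111 = 00101
  pos 4: 10100 XOR 10111 = 00011
  pos 7: 11010 XOR 10111 = 01101
  pos 8: 11010 XOR 10111 = 01101
  pos 9: 11010 XOR 10111 = 01101
  pos 10: 11010 XOR 10111 = 01101
Remainder (last 4 bits) = 1101. This is the CRC / FCS.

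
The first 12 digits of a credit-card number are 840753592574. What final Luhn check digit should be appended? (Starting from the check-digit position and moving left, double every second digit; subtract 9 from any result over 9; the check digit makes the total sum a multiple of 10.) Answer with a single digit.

6

Partial digits right→left: 4 7 5 2 9 5 3 5 7 0 4 8
Double every second digit counting from the check-digit position (so the 1st, 3rd, 5th, ... of the partial from the right).
  doubled (with −9 where >9): 8 1 9 6 5 8 → sum 37
  kept as-is: 7 2 5 5 0 8 → sum 27
Total = 37 + 27 = 64.
Check digit = (10 − (64 mod 10)) mod 10 = 6.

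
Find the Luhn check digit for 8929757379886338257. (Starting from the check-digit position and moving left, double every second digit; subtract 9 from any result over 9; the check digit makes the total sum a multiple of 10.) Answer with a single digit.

Partial digits right→left: 7 5 2 8 3 3 6 8 8 9 7 3 7 5 7 9 2 9 8
Double every second digit counting from the check-digit position (so the 1st, 3rd, 5th, ... of the partial from the right).
  doubled (with −9 where >9): 5 4 6 3 7 5 5 5 4 7 → sum 51
  kept as-is: 5 8 3 8 9 3 5 9 9 → sum 59
Total = 51 + 59 = 110.
Check digit = (10 − (110 mod 10)) mod 10 = 0.

0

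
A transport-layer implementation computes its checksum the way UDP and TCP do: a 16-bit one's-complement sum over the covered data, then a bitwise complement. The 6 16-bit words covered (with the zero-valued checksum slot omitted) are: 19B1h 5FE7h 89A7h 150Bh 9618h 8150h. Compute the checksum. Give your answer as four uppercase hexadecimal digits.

D04B

One's-complement addition (fold any carry out of bit 15 back into bit 0):
  0x19B1 + 0x5FE7 = 0x07998
  0x7998 + 0x89A7 = 0x1033F → wrap carry → 0x0340
  0x0340 + 0x150B = 0x0184B
  0x184B + 0x9618 = 0x0AE63
  0xAE63 + 0x8150 = 0x12FB3 → wrap carry → 0x2FB4
One's-complement sum = 0x2FB4.
Checksum = ~0x2FB4 & 0xFFFF = 0xD04B.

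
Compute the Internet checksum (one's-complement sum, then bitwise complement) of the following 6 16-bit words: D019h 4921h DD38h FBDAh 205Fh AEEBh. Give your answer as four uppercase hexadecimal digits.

One's-complement addition (fold any carry out of bit 15 back into bit 0):
  0xD019 + 0x4921 = 0x1193A → wrap carry → 0x193B
  0x193B + 0xDD38 = 0x0F673
  0xF673 + 0xFBDA = 0x1F24D → wrap carry → 0xF24E
  0xF24E + 0x205F = 0x112AD → wrap carry → 0x12AE
  0x12AE + 0xAEEB = 0x0C199
One's-complement sum = 0xC199.
Checksum = ~0xC199 & 0xFFFF = 0x3E66.

3E66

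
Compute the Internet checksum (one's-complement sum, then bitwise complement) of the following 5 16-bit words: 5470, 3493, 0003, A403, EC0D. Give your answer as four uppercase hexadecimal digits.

E6E7

One's-complement addition (fold any carry out of bit 15 back into bit 0):
  0x5470 + 0x3493 = 0x08903
  0x8903 + 0x0003 = 0x08906
  0x8906 + 0xA403 = 0x12D09 → wrap carry → 0x2D0A
  0x2D0A + 0xEC0D = 0x11917 → wrap carry → 0x1918
One's-complement sum = 0x1918.
Checksum = ~0x1918 & 0xFFFF = 0xE6E7.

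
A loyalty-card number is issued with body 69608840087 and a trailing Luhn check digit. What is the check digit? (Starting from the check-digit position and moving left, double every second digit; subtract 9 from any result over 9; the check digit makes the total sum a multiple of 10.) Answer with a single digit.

9

Partial digits right→left: 7 8 0 0 4 8 8 0 6 9 6
Double every second digit counting from the check-digit position (so the 1st, 3rd, 5th, ... of the partial from the right).
  doubled (with −9 where >9): 5 0 8 7 3 3 → sum 26
  kept as-is: 8 0 8 0 9 → sum 25
Total = 26 + 25 = 51.
Check digit = (10 − (51 mod 10)) mod 10 = 9.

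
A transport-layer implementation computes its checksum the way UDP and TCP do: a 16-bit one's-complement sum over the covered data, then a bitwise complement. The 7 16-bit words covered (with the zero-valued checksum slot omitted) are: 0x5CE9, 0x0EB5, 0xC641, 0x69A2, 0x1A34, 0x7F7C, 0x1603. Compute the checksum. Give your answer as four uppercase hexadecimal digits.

One's-complement addition (fold any carry out of bit 15 back into bit 0):
  0x5CE9 + 0x0EB5 = 0x06B9E
  0x6B9E + 0xC641 = 0x131DF → wrap carry → 0x31E0
  0x31E0 + 0x69A2 = 0x09B82
  0x9B82 + 0x1A34 = 0x0B5B6
  0xB5B6 + 0x7F7C = 0x13532 → wrap carry → 0x3533
  0x3533 + 0x1603 = 0x04B36
One's-complement sum = 0x4B36.
Checksum = ~0x4B36 & 0xFFFF = 0xB4C9.

B4C9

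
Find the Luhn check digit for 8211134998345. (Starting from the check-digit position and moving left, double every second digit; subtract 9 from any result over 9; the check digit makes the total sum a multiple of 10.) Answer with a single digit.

Partial digits right→left: 5 4 3 8 9 9 4 3 1 1 1 2 8
Double every second digit counting from the check-digit position (so the 1st, 3rd, 5th, ... of the partial from the right).
  doubled (with −9 where >9): 1 6 9 8 2 2 7 → sum 35
  kept as-is: 4 8 9 3 1 2 → sum 27
Total = 35 + 27 = 62.
Check digit = (10 − (62 mod 10)) mod 10 = 8.

8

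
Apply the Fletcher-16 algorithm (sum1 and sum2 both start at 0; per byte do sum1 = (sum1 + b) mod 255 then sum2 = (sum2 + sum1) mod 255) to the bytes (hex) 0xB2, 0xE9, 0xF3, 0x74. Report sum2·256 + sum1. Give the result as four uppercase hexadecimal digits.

Running sums (mod 255):
  after byte 0 (0xB2): sum1=178, sum2=178
  after byte 1 (0xE9): sum1=156, sum2=79
  after byte 2 (0xF3): sum1=144, sum2=223
  after byte 3 (0x74): sum1=5, sum2=228
Checksum = sum2·256 + sum1 = 228·256 + 5 = 58373 = 0xE405.

E405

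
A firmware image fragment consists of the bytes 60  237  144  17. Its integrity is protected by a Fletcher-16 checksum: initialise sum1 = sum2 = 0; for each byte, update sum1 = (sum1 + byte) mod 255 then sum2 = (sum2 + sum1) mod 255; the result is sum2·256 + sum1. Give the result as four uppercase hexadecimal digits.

ECCB

Running sums (mod 255):
  after byte 0 (60): sum1=60, sum2=60
  after byte 1 (237): sum1=42, sum2=102
  after byte 2 (144): sum1=186, sum2=33
  after byte 3 (17): sum1=203, sum2=236
Checksum = sum2·256 + sum1 = 236·256 + 203 = 60619 = 0xECCB.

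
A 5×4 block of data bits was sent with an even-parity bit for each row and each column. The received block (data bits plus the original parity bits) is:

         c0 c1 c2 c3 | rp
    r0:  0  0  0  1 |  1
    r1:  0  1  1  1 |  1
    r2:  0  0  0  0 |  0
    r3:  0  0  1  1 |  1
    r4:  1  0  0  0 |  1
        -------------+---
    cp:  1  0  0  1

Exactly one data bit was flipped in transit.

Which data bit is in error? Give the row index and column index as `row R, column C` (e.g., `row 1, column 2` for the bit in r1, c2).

row 3, column 1

Recompute each row's even parity and compare to rp:
  r0: data parity 1, sent rp 1 → ok
  r1: data parity 1, sent rp 1 → ok
  r2: data parity 0, sent rp 0 → ok
  r3: data parity 0, sent rp 1 → mismatch
  r4: data parity 1, sent rp 1 → ok
Recompute each column's even parity and compare to cp:
  c0: data parity 1, sent cp 1 → ok
  c1: data parity 1, sent cp 0 → mismatch
  c2: data parity 0, sent cp 0 → ok
  c3: data parity 1, sent cp 1 → ok
Exactly one row (r3) and one column (c1) fail → the flipped bit is at their intersection.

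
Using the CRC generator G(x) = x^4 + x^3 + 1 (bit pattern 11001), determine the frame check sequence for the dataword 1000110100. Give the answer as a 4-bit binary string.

0010

Append 4 zeros: 10001101000000. Divide by 11001 (XOR where the leading bit is 1):
  pos 0: 10001 XOR 11001 = 01000
  pos 1: 10001 XOR 11001 = 01000
  pos 2: 10000 XOR 11001 = 01001
  pos 3: 10011 XOR 11001 = 01010
  pos 4: 10100 XOR 11001 = 01101
  pos 5: 11010 XOR 11001 = 00011
  pos 8: 11000 XOR 11001 = 00001
Remainder (last 4 bits) = 0010. This is the CRC / FCS.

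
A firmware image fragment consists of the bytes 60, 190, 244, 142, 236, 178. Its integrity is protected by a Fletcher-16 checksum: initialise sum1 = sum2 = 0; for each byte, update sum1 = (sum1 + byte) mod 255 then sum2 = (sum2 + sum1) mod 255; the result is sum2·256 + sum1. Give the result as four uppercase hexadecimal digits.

2F1E

Running sums (mod 255):
  after byte 0 (60): sum1=60, sum2=60
  after byte 1 (190): sum1=250, sum2=55
  after byte 2 (244): sum1=239, sum2=39
  after byte 3 (142): sum1=126, sum2=165
  after byte 4 (236): sum1=107, sum2=17
  after byte 5 (178): sum1=30, sum2=47
Checksum = sum2·256 + sum1 = 47·256 + 30 = 12062 = 0x2F1E.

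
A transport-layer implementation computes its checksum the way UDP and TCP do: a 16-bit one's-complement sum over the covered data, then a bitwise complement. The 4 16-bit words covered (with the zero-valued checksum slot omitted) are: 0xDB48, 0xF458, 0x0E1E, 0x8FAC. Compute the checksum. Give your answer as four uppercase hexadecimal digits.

One's-complement addition (fold any carry out of bit 15 back into bit 0):
  0xDB48 + 0xF458 = 0x1CFA0 → wrap carry → 0xCFA1
  0xCFA1 + 0x0E1E = 0x0DDBF
  0xDDBF + 0x8FAC = 0x16D6B → wrap carry → 0x6D6C
One's-complement sum = 0x6D6C.
Checksum = ~0x6D6C & 0xFFFF = 0x9293.

9293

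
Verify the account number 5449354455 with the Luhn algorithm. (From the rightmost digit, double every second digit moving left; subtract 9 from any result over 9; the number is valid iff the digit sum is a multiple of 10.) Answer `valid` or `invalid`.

From the right, keep odd positions and double even positions (subtract 9 from any doubled value over 9):
  doubled (positions 2,4,...): 1 8 6 8 1 → sum 24
  kept (positions 1,3,...): 5 4 5 9 4 → sum 27
Total = 51.
51 mod 10 = 1, so the number is invalid.

invalid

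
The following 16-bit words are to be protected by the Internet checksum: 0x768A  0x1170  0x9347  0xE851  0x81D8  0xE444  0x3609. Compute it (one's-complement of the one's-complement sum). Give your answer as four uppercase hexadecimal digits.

6045

One's-complement addition (fold any carry out of bit 15 back into bit 0):
  0x768A + 0x1170 = 0x087FA
  0x87FA + 0x9347 = 0x11B41 → wrap carry → 0x1B42
  0x1B42 + 0xE851 = 0x10393 → wrap carry → 0x0394
  0x0394 + 0x81D8 = 0x0856C
  0x856C + 0xE444 = 0x169B0 → wrap carry → 0x69B1
  0x69B1 + 0x3609 = 0x09FBA
One's-complement sum = 0x9FBA.
Checksum = ~0x9FBA & 0xFFFF = 0x6045.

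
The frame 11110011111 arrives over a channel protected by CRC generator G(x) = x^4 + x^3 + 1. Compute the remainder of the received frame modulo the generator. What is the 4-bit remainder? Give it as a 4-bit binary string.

0000

Modulo-2 division of 11110011111 by 11001:
  pos 0: 11110 XOR 11001 = 00111
  pos 2: 11101 XOR 11001 = 00100
  pos 4: 10011 XOR 11001 = 01010
  pos 5: 10101 XOR 11001 = 01100
  pos 6: 11001 XOR 11001 = 00000
Remainder = 0000 (zero — the frame passes the CRC check).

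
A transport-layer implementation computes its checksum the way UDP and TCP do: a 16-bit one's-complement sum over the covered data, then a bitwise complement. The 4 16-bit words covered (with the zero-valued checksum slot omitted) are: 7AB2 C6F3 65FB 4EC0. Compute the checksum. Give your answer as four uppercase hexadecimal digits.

099E

One's-complement addition (fold any carry out of bit 15 back into bit 0):
  0x7AB2 + 0xC6F3 = 0x141A5 → wrap carry → 0x41A6
  0x41A6 + 0x65FB = 0x0A7A1
  0xA7A1 + 0x4EC0 = 0x0F661
One's-complement sum = 0xF661.
Checksum = ~0xF661 & 0xFFFF = 0x099E.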